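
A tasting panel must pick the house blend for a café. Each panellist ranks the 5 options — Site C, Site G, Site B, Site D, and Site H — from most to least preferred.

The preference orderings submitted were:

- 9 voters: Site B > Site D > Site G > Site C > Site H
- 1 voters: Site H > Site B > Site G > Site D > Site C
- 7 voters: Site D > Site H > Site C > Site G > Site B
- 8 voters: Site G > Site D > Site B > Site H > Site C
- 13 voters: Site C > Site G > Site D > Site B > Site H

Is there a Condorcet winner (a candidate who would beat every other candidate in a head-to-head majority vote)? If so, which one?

None — there is no Condorcet winner

Head-to-head results (38 voters total):
Site C vs Site G: Site C wins 20–18.
Site C vs Site B: Site C wins 20–18.
Site C vs Site D: Site D wins 25–13.
Site C vs Site H: Site C wins 22–16.
Site G vs Site B: Site G wins 28–10.
Site G vs Site D: Site G wins 22–16.
Site G vs Site H: Site G wins 30–8.
Site B vs Site D: Site D wins 28–10.
Site B vs Site H: Site B wins 30–8.
Site D vs Site H: Site D wins 37–1.
No candidate beats all others: Site C beats Site G beats Site D beats Site C, a majority cycle.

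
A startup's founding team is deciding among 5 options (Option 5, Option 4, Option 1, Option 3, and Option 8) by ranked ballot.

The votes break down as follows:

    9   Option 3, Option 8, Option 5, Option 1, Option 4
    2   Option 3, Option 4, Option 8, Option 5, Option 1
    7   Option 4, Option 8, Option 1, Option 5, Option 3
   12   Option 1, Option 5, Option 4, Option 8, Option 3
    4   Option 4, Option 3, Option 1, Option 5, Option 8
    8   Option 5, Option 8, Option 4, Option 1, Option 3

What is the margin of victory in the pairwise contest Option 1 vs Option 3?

Ballots ranking Option 1 above Option 3: 7+12+8 = 27.
Ballots ranking Option 3 above Option 1: 9+2+4 = 15.
Option 1 wins 27–15, a margin of 12.

12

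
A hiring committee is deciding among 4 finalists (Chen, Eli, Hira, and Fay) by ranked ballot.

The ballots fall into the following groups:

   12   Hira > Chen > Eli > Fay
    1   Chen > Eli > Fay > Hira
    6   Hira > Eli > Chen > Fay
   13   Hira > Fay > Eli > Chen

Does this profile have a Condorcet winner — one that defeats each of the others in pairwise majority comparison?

Yes

Head-to-head results (32 voters total):
Chen vs Eli: Eli wins 19–13.
Chen vs Hira: Hira wins 31–1.
Chen vs Fay: Chen wins 19–13.
Eli vs Hira: Hira wins 31–1.
Eli vs Fay: Eli wins 19–13.
Hira vs Fay: Hira wins 31–1.
Hira beats each rival — Chen (31–1), Eli (31–1), Fay (31–1) — so Hira is the Condorcet winner.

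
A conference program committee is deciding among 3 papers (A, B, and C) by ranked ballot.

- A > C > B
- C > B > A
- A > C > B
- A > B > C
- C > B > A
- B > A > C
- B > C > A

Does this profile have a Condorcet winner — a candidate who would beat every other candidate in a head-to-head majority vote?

No

Head-to-head results (7 voters total):
A vs B: B wins 4–3.
A vs C: A wins 4–3.
B vs C: C wins 4–3.
No candidate beats all others: A beats C beats B beats A, a majority cycle.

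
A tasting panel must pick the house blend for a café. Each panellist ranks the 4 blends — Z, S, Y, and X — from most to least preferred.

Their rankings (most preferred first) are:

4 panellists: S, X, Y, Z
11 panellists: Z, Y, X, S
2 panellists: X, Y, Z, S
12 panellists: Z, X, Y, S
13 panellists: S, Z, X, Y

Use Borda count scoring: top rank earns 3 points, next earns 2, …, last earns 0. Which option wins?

Borda scores:
  Z: 4·0 + 11·3 + 2·1 + 12·3 + 13·2 = 97
  S: 4·3 + 11·0 + 2·0 + 12·0 + 13·3 = 51
  Y: 4·1 + 11·2 + 2·2 + 12·1 + 13·0 = 42
  X: 4·2 + 11·1 + 2·3 + 12·2 + 13·1 = 62
Z has the highest total.

Z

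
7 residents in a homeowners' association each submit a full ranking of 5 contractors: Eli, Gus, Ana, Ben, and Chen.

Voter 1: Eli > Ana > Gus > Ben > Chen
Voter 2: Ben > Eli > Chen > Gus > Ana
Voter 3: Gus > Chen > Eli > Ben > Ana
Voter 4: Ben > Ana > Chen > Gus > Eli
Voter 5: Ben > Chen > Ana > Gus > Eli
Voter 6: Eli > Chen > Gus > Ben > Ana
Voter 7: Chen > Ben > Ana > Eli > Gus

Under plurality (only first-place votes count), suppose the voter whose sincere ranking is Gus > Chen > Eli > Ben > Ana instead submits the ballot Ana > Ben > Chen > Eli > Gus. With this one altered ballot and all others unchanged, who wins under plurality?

Ben

First-place totals with the altered ballot: Eli 2, Gus 0, Ana 1, Ben 3, Chen 1.
The winner is unchanged: still Ben.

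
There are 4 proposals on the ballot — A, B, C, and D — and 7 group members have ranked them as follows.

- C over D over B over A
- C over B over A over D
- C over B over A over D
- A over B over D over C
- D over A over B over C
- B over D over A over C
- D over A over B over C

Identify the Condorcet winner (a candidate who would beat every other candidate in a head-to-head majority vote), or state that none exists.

Head-to-head results (7 voters total):
A vs B: B wins 4–3.
A vs C: A wins 4–3.
A vs D: D wins 4–3.
B vs C: B wins 4–3.
B vs D: B wins 4–3.
C vs D: D wins 4–3.
B beats each rival — A (4–3), C (4–3), D (4–3) — so B is the Condorcet winner.

B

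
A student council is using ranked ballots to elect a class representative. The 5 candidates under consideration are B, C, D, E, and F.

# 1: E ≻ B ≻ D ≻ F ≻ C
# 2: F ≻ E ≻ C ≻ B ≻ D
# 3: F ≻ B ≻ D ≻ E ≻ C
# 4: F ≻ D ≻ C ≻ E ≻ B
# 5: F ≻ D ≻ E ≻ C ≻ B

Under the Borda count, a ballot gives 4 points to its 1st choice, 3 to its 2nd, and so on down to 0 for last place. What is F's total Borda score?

17

Borda scores:
  B: 3 + 1 + 3 + 0 + 0 = 7
  C: 0 + 2 + 0 + 2 + 1 = 5
  D: 2 + 0 + 2 + 3 + 3 = 10
  E: 4 + 3 + 1 + 1 + 2 = 11
  F: 1 + 4 + 4 + 4 + 4 = 17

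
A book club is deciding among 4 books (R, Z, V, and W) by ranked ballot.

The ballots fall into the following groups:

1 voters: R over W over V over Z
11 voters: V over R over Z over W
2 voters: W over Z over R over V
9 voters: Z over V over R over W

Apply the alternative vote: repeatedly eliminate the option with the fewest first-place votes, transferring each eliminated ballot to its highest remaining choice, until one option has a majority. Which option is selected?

Round 1: V 11, Z 9, W 2, R 1. R has the fewest and is eliminated.
Round 2: V 11, Z 9, W 3. W has the fewest and is eliminated.
Round 3: V 12, Z 11. V has a majority.

V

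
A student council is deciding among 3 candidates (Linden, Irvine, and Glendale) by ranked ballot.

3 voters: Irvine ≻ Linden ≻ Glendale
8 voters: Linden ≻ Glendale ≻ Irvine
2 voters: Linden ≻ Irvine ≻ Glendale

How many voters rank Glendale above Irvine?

Ballots ranking Glendale above Irvine: 8.
Ballots ranking Irvine above Glendale: 3+2 = 5.
So 8 of 13 voters prefer Glendale to Irvine.

8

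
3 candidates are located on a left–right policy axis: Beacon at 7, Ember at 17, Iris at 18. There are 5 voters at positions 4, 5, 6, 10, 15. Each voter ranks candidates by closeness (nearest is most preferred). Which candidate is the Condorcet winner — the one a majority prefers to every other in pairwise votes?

With single-peaked preferences on a line, the Condorcet winner is the candidate closest to the median voter.
The median voter (position 6) is closest to Beacon at 7.
Check: Beacon vs Ember — voters closer to Beacon: 4 of 5.

Beacon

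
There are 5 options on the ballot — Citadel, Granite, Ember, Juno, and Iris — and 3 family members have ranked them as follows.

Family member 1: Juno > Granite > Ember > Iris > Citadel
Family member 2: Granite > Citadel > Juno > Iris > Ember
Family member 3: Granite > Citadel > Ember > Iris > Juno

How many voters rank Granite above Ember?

Ballots ranking Granite above Ember: 3.
Ballots ranking Ember above Granite: 0.
So 3 of 3 voters prefer Granite to Ember.

3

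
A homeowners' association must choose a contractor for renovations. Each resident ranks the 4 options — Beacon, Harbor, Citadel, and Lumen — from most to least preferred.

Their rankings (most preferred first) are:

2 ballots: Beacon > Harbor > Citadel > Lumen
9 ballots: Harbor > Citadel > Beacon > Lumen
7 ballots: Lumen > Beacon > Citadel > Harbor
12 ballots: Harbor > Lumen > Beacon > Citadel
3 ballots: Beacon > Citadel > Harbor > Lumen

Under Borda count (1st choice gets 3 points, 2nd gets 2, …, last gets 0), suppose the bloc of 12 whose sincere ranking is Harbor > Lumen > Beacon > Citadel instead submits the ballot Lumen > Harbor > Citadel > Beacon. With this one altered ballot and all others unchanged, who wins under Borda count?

Harbor

Borda totals with the altered ballot: Beacon 38, Harbor 58, Citadel 45, Lumen 57.
The winner is unchanged: still Harbor.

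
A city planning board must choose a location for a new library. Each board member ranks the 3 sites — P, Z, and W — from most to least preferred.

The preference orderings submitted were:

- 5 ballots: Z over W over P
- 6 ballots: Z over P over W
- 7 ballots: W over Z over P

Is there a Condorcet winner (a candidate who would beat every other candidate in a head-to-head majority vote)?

Head-to-head results (18 voters total):
P vs Z: Z wins 18–0.
P vs W: W wins 12–6.
Z vs W: Z wins 11–7.
Z beats each rival — P (18–0), W (11–7) — so Z is the Condorcet winner.

Yes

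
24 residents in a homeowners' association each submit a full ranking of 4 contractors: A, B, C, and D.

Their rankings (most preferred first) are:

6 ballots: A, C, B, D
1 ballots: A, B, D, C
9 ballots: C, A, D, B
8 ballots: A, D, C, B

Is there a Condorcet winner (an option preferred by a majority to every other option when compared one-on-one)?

Yes

Head-to-head results (24 voters total):
A vs B: A wins 24–0.
A vs C: A wins 15–9.
A vs D: A wins 24–0.
B vs C: C wins 23–1.
B vs D: D wins 17–7.
C vs D: C wins 15–9.
A beats each rival — B (24–0), C (15–9), D (24–0) — so A is the Condorcet winner.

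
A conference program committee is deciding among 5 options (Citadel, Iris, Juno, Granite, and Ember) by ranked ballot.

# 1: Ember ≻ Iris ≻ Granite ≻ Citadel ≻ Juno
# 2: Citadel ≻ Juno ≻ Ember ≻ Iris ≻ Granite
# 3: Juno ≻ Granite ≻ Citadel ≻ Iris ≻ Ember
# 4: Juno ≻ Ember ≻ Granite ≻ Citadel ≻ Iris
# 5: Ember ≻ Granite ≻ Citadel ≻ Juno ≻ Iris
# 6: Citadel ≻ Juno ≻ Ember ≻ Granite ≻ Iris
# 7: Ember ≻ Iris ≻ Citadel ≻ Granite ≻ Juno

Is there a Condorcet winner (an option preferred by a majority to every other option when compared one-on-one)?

No

Head-to-head results (7 voters total):
Citadel vs Iris: Citadel wins 5–2.
Citadel vs Juno: Citadel wins 5–2.
Citadel vs Granite: Granite wins 4–3.
Citadel vs Ember: Ember wins 4–3.
Iris vs Juno: Juno wins 5–2.
Iris vs Granite: Granite wins 4–3.
Iris vs Ember: Ember wins 6–1.
Juno vs Granite: Juno wins 4–3.
Juno vs Ember: Juno wins 4–3.
Granite vs Ember: Ember wins 6–1.
No candidate beats all others: Citadel beats Juno beats Granite beats Citadel, a majority cycle.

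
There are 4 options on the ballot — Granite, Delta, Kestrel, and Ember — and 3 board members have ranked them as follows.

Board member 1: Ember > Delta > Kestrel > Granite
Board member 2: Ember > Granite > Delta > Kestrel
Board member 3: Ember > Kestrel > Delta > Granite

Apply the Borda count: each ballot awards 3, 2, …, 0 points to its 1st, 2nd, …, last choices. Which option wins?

Ember

Borda scores:
  Granite: 0 + 2 + 0 = 2
  Delta: 2 + 1 + 1 = 4
  Kestrel: 1 + 0 + 2 = 3
  Ember: 3 + 3 + 3 = 9
Ember has the highest total.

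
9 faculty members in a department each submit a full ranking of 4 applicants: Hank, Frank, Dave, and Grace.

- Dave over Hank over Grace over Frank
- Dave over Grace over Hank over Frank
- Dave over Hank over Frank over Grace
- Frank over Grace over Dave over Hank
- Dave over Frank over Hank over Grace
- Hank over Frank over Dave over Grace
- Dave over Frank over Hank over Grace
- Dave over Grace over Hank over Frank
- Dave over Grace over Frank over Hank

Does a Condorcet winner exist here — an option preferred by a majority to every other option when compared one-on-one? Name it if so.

Head-to-head results (9 voters total):
Hank vs Frank: Hank wins 5–4.
Hank vs Dave: Dave wins 8–1.
Hank vs Grace: Hank wins 5–4.
Frank vs Dave: Dave wins 7–2.
Frank vs Grace: Frank wins 5–4.
Dave vs Grace: Dave wins 8–1.
Dave beats each rival — Hank (8–1), Frank (7–2), Grace (8–1) — so Dave is the Condorcet winner.

Dave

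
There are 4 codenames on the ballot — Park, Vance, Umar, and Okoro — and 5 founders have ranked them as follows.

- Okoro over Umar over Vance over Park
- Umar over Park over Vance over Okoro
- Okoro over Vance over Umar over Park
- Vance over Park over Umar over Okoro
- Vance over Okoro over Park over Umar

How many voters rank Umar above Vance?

Ballots ranking Umar above Vance: 2.
Ballots ranking Vance above Umar: 3.
So 2 of 5 voters prefer Umar to Vance.

2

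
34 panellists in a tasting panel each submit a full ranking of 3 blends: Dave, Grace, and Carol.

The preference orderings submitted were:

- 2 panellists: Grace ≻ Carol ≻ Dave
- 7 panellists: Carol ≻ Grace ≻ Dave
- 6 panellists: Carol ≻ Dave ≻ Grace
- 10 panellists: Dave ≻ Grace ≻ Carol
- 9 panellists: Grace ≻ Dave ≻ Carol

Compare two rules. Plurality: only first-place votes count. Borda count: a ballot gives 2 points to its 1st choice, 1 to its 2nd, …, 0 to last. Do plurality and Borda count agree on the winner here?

No

Plurality first-place counts: Dave 10, Grace 11, Carol 13 → Carol.
Borda totals: Dave 35, Grace 39, Carol 28 → Grace.
The two rules disagree: plurality picks Carol, Borda picks Grace.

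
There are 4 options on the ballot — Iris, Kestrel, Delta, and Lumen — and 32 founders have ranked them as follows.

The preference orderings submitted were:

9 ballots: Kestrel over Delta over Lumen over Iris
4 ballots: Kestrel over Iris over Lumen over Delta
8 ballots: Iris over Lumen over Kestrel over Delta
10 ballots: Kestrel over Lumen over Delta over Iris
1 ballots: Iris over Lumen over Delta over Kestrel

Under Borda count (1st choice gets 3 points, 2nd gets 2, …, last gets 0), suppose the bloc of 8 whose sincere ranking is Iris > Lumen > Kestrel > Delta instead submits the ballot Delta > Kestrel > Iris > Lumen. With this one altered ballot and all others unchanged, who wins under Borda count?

Borda totals with the altered ballot: Iris 19, Kestrel 85, Delta 53, Lumen 35.
The winner is unchanged: still Kestrel.

Kestrel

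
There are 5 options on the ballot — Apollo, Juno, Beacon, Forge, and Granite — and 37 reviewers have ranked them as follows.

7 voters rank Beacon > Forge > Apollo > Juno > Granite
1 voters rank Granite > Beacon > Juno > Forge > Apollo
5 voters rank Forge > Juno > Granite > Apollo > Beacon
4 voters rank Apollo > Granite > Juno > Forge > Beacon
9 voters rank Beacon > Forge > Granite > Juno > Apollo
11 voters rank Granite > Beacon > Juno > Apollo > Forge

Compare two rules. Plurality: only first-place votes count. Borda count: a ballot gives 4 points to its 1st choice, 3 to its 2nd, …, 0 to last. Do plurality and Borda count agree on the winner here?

Yes

Plurality first-place counts: Apollo 4, Juno 0, Beacon 16, Forge 5, Granite 12 → Beacon.
Borda totals: Apollo 46, Juno 63, Beacon 100, Forge 73, Granite 88 → Beacon.
The two rules agree on Beacon.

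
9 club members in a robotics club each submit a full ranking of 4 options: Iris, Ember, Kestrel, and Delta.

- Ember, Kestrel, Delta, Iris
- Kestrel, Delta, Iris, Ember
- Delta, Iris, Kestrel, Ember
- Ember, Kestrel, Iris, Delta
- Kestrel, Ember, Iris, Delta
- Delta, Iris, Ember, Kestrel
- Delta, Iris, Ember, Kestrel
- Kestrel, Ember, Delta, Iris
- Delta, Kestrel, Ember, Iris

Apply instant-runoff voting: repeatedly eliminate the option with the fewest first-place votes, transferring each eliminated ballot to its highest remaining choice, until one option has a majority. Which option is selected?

Kestrel

Round 1: Delta 4, Kestrel 3, Ember 2, Iris 0. Iris has the fewest and is eliminated.
Round 2: Delta 4, Kestrel 3, Ember 2. Ember has the fewest and is eliminated.
Round 3: Kestrel 5, Delta 4. Kestrel has a majority.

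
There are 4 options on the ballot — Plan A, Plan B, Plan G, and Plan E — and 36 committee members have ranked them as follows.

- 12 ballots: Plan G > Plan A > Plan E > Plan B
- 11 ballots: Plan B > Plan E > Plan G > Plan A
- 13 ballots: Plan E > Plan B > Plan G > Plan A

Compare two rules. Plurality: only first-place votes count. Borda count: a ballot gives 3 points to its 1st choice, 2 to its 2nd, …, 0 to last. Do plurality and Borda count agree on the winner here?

Yes

Plurality first-place counts: Plan A 0, Plan B 11, Plan G 12, Plan E 13 → Plan E.
Borda totals: Plan A 24, Plan B 59, Plan G 60, Plan E 73 → Plan E.
The two rules agree on Plan E.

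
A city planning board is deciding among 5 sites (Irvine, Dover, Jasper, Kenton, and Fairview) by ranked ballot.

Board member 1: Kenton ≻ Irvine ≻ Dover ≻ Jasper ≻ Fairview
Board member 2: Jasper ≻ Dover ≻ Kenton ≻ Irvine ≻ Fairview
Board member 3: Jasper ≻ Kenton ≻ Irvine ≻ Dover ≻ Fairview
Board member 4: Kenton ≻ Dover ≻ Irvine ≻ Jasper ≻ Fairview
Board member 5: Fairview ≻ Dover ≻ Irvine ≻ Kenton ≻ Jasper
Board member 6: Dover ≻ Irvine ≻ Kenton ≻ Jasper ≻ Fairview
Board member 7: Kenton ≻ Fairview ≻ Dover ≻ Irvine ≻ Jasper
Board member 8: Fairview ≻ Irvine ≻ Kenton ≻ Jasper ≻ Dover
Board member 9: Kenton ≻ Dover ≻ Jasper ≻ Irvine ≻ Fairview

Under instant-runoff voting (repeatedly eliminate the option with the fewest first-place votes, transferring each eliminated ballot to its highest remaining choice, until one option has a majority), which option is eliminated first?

Round 1: Kenton 4, Jasper 2, Fairview 2, Dover 1, Irvine 0. Irvine has the fewest and is eliminated.
Round 2: Kenton 4, Jasper 2, Fairview 2, Dover 1. Dover has the fewest and is eliminated.
Round 3: Kenton 5, Jasper 2, Fairview 2. Kenton has a majority.

Irvine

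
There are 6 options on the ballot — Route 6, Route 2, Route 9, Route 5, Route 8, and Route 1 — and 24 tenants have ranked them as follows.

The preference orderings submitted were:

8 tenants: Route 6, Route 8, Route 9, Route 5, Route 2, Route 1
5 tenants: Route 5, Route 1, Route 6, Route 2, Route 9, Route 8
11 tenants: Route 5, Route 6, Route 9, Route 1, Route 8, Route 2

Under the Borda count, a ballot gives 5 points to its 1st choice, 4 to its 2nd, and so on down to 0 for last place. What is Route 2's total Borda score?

Borda scores:
  Route 6: 8·5 + 5·3 + 11·4 = 99
  Route 2: 8·1 + 5·2 + 11·0 = 18
  Route 9: 8·3 + 5·1 + 11·3 = 62
  Route 5: 8·2 + 5·5 + 11·5 = 96
  Route 8: 8·4 + 5·0 + 11·1 = 43
  Route 1: 8·0 + 5·4 + 11·2 = 42

18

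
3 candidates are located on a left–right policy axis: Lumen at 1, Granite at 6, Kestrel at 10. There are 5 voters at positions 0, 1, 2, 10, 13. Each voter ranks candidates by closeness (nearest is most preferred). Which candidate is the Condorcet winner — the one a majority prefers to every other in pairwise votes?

Lumen

With single-peaked preferences on a line, the Condorcet winner is the candidate closest to the median voter.
The median voter (position 2) is closest to Lumen at 1.
Check: Lumen vs Granite — voters closer to Lumen: 3 of 5.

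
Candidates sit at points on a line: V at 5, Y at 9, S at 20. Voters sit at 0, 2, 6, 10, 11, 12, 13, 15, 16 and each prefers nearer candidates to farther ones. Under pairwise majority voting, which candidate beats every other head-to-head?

With single-peaked preferences on a line, the Condorcet winner is the candidate closest to the median voter.
The median voter (position 11) is closest to Y at 9.
Check: Y vs S — voters closer to Y: 7 of 9.

Y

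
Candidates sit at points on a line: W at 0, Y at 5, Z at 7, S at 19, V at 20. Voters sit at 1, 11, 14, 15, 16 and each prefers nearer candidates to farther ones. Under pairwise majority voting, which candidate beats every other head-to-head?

S

With single-peaked preferences on a line, the Condorcet winner is the candidate closest to the median voter.
The median voter (position 14) is closest to S at 19.
Check: S vs Y — voters closer to S: 3 of 5.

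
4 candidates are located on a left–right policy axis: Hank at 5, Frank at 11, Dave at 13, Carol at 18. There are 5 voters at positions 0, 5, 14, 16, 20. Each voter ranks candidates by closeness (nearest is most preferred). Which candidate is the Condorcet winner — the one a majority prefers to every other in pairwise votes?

Dave

With single-peaked preferences on a line, the Condorcet winner is the candidate closest to the median voter.
The median voter (position 14) is closest to Dave at 13.
Check: Dave vs Carol — voters closer to Dave: 3 of 5.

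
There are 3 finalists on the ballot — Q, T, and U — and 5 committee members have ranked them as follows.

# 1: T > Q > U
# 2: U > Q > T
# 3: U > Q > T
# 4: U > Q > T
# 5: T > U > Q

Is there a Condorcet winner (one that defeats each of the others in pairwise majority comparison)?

Yes

Head-to-head results (5 voters total):
Q vs T: Q wins 3–2.
Q vs U: U wins 4–1.
T vs U: U wins 3–2.
U beats each rival — Q (4–1), T (3–2) — so U is the Condorcet winner.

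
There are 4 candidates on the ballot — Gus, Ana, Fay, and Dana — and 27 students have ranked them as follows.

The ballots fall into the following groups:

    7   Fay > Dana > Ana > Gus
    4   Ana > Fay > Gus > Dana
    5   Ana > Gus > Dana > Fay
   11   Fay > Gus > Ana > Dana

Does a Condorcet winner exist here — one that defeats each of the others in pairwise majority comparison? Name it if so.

Head-to-head results (27 voters total):
Gus vs Ana: Ana wins 16–11.
Gus vs Fay: Fay wins 22–5.
Gus vs Dana: Gus wins 20–7.
Ana vs Fay: Fay wins 18–9.
Ana vs Dana: Ana wins 20–7.
Fay vs Dana: Fay wins 22–5.
Fay beats each rival — Gus (22–5), Ana (18–9), Dana (22–5) — so Fay is the Condorcet winner.

Fay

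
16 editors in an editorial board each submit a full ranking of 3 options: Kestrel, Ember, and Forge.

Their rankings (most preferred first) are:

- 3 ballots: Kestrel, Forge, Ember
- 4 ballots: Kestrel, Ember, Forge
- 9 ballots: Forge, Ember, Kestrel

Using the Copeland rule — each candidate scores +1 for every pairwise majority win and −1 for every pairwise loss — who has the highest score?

Forge

Pairwise results:
  Kestrel vs Ember: Ember wins 9–7.
  Kestrel vs Forge: Forge wins 9–7.
  Ember vs Forge: Forge wins 12–4.
Copeland scores (wins − losses):
  Kestrel: 0 − 2 = -2
  Ember: 1 − 1 = 0
  Forge: 2 − 0 = 2
Forge has the best Copeland score.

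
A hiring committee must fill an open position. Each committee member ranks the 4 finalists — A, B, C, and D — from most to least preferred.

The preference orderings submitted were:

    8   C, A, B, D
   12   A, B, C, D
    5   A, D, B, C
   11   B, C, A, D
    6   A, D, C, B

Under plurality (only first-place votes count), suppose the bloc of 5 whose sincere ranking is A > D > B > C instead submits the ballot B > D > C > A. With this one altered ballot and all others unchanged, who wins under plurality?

A

First-place totals with the altered ballot: A 18, B 16, C 8, D 0.
The winner is unchanged: still A.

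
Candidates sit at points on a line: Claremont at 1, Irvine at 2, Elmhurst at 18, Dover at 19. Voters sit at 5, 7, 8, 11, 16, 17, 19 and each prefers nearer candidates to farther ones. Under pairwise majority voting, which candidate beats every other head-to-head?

With single-peaked preferences on a line, the Condorcet winner is the candidate closest to the median voter.
The median voter (position 11) is closest to Elmhurst at 18.
Check: Elmhurst vs Dover — voters closer to Elmhurst: 6 of 7.

Elmhurst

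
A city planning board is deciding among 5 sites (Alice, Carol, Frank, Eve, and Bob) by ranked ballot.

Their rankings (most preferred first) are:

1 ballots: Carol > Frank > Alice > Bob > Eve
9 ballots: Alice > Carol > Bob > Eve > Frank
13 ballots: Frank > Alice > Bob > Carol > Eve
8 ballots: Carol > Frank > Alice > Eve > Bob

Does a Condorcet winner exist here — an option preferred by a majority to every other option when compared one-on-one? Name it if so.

No Condorcet winner

Head-to-head results (31 voters total):
Alice vs Carol: Alice wins 22–9.
Alice vs Frank: Frank wins 22–9.
Alice vs Eve: Alice wins 31–0.
Alice vs Bob: Alice wins 31–0.
Carol vs Frank: Carol wins 18–13.
Carol vs Eve: Carol wins 31–0.
Carol vs Bob: Carol wins 18–13.
Frank vs Eve: Frank wins 22–9.
Frank vs Bob: Frank wins 22–9.
Eve vs Bob: Bob wins 23–8.
No candidate beats all others: Alice beats Carol beats Frank beats Alice, a majority cycle.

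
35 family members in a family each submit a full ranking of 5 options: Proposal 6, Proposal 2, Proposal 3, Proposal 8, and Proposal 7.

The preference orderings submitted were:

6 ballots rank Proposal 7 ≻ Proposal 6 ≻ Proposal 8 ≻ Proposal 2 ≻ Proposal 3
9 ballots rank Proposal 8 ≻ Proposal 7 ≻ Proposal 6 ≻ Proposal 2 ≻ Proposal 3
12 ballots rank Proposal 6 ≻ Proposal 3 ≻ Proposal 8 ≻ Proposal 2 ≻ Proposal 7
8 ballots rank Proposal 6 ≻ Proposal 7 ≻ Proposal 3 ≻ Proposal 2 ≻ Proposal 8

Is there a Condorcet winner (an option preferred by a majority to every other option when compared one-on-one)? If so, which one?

Proposal 6

Head-to-head results (35 voters total):
Proposal 6 vs Proposal 2: Proposal 6 wins 35–0.
Proposal 6 vs Proposal 3: Proposal 6 wins 35–0.
Proposal 6 vs Proposal 8: Proposal 6 wins 26–9.
Proposal 6 vs Proposal 7: Proposal 6 wins 20–15.
Proposal 2 vs Proposal 3: Proposal 3 wins 20–15.
Proposal 2 vs Proposal 8: Proposal 8 wins 27–8.
Proposal 2 vs Proposal 7: Proposal 7 wins 23–12.
Proposal 3 vs Proposal 8: Proposal 3 wins 20–15.
Proposal 3 vs Proposal 7: Proposal 7 wins 23–12.
Proposal 8 vs Proposal 7: Proposal 8 wins 21–14.
Proposal 6 beats each rival — Proposal 2 (35–0), Proposal 3 (35–0), Proposal 8 (26–9), Proposal 7 (20–15) — so Proposal 6 is the Condorcet winner.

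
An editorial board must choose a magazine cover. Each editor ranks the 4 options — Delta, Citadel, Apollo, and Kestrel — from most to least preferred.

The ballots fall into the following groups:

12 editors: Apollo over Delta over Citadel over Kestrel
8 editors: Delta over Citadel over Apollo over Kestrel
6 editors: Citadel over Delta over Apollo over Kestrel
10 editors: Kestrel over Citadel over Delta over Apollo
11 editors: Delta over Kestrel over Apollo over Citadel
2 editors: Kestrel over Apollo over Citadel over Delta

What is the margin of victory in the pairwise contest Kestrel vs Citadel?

Ballots ranking Kestrel above Citadel: 10+11+2 = 23.
Ballots ranking Citadel above Kestrel: 12+8+6 = 26.
Citadel wins 26–23, a margin of 3.

3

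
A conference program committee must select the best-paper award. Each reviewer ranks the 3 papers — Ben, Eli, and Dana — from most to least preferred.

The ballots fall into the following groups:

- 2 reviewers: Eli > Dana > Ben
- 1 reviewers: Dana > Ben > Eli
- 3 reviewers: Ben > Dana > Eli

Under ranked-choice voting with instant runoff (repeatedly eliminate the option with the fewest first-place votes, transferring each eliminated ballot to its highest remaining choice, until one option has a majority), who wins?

Ben

Round 1: Ben 3, Eli 2, Dana 1. Dana has the fewest and is eliminated.
Round 2: Ben 4, Eli 2. Ben has a majority.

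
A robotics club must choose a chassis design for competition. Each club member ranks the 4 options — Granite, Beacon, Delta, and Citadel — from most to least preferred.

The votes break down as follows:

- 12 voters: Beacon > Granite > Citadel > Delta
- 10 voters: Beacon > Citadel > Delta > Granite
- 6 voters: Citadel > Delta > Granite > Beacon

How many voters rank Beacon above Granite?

Ballots ranking Beacon above Granite: 12+10 = 22.
Ballots ranking Granite above Beacon: 6.
So 22 of 28 voters prefer Beacon to Granite.

22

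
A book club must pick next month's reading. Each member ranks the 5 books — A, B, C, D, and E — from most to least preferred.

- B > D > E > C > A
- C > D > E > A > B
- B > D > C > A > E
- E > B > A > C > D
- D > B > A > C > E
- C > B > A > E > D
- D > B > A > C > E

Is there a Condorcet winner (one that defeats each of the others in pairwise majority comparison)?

Head-to-head results (7 voters total):
A vs B: B wins 6–1.
A vs C: C wins 4–3.
A vs D: D wins 5–2.
A vs E: A wins 4–3.
B vs C: B wins 5–2.
B vs D: B wins 4–3.
B vs E: B wins 5–2.
C vs D: D wins 4–3.
C vs E: C wins 5–2.
D vs E: D wins 5–2.
B beats each rival — A (6–1), C (5–2), D (4–3), E (5–2) — so B is the Condorcet winner.

Yes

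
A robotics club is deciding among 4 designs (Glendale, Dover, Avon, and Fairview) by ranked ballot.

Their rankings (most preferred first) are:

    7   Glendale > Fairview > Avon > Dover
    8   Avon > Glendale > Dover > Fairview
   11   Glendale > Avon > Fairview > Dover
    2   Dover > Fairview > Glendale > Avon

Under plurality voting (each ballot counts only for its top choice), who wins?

First-place vote totals:
  Glendale: 18
  Dover: 2
  Avon: 8
  Fairview: 0
Glendale has the most first-place votes.

Glendale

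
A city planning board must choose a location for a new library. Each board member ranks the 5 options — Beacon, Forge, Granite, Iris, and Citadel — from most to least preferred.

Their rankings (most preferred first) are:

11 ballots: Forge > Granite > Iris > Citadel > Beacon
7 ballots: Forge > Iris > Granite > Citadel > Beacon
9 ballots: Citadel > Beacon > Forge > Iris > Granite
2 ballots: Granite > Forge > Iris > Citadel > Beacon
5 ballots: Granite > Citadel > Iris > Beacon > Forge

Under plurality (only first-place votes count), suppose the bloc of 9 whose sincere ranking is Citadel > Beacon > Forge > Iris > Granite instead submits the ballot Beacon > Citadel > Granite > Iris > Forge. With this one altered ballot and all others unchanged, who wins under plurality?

Forge

First-place totals with the altered ballot: Beacon 9, Forge 18, Granite 7, Iris 0, Citadel 0.
The winner is unchanged: still Forge.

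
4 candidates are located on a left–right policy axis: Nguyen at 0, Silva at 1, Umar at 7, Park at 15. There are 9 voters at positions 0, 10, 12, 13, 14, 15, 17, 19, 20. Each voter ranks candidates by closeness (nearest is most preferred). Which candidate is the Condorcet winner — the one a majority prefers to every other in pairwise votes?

Park

With single-peaked preferences on a line, the Condorcet winner is the candidate closest to the median voter.
The median voter (position 14) is closest to Park at 15.
Check: Park vs Silva — voters closer to Park: 8 of 9.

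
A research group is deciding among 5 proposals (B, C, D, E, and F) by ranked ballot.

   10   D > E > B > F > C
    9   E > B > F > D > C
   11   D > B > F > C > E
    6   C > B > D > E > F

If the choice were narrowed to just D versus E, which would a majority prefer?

Ballots ranking D above E: 10+11+6 = 27.
Ballots ranking E above D: 9.
D wins the head-to-head, 27–9.

D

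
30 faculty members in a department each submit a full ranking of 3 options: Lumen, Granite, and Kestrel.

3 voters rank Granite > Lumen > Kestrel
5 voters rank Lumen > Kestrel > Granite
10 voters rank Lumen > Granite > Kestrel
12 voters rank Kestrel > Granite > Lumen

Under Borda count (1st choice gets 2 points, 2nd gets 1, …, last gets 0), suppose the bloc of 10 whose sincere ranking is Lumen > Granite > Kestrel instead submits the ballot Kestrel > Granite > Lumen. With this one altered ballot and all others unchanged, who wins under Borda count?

Kestrel

Borda totals with the altered ballot: Lumen 13, Granite 28, Kestrel 49.
The switch changes the winner from Lumen to Kestrel.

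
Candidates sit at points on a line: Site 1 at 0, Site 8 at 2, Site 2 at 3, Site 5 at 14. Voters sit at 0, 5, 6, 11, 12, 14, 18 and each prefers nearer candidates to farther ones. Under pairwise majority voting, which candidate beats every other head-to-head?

Site 5

With single-peaked preferences on a line, the Condorcet winner is the candidate closest to the median voter.
The median voter (position 11) is closest to Site 5 at 14.
Check: Site 5 vs Site 1 — voters closer to Site 5: 4 of 7.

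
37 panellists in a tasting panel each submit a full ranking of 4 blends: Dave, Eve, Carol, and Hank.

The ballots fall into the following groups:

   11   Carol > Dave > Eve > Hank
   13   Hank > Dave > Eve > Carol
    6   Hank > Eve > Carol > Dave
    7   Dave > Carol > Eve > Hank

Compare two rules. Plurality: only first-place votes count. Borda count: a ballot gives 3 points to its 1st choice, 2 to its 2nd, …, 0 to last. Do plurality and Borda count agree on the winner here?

No

Plurality first-place counts: Dave 7, Eve 0, Carol 11, Hank 19 → Hank.
Borda totals: Dave 69, Eve 43, Carol 53, Hank 57 → Dave.
The two rules disagree: plurality picks Hank, Borda picks Dave.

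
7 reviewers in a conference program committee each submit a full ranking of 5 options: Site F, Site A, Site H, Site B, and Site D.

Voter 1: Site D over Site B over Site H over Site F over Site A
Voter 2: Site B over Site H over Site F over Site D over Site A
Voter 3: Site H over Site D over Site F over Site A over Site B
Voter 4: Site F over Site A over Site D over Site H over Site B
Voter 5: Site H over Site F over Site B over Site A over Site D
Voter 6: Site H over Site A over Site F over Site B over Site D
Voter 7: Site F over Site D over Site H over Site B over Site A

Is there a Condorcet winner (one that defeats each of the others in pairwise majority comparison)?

Yes

Head-to-head results (7 voters total):
Site F vs Site A: Site F wins 6–1.
Site F vs Site H: Site H wins 5–2.
Site F vs Site B: Site F wins 5–2.
Site F vs Site D: Site F wins 5–2.
Site A vs Site H: Site H wins 6–1.
Site A vs Site B: Site B wins 4–3.
Site A vs Site D: Site D wins 4–3.
Site H vs Site B: Site H wins 5–2.
Site H vs Site D: Site H wins 4–3.
Site B vs Site D: Site D wins 4–3.
Site H beats each rival — Site F (5–2), Site A (6–1), Site B (5–2), Site D (4–3) — so Site H is the Condorcet winner.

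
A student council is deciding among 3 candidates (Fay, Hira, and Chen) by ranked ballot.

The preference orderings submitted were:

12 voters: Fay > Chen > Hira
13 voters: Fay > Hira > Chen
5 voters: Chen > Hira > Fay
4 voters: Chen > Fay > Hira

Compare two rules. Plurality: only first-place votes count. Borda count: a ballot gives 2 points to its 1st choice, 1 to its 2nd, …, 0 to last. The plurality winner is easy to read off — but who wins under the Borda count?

Plurality first-place counts: Fay 25, Hira 0, Chen 9 → Fay.
Borda totals: Fay 54, Hira 18, Chen 30 → Fay.

Fay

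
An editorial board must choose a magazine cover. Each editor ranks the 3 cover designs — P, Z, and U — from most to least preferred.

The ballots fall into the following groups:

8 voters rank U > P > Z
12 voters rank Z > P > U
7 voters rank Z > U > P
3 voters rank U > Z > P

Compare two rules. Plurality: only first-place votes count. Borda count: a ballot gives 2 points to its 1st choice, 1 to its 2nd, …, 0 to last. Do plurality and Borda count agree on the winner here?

Yes

Plurality first-place counts: P 0, Z 19, U 11 → Z.
Borda totals: P 20, Z 41, U 29 → Z.
The two rules agree on Z.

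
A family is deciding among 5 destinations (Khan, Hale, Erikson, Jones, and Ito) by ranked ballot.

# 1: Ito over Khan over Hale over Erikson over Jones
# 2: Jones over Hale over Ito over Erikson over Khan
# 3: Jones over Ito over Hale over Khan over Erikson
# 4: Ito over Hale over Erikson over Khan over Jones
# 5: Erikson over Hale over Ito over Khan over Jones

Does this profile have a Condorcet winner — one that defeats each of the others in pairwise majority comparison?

Yes

Head-to-head results (5 voters total):
Khan vs Hale: Hale wins 4–1.
Khan vs Erikson: Erikson wins 3–2.
Khan vs Jones: Khan wins 3–2.
Khan vs Ito: Ito wins 5–0.
Hale vs Erikson: Hale wins 4–1.
Hale vs Jones: Hale wins 3–2.
Hale vs Ito: Ito wins 3–2.
Erikson vs Jones: Erikson wins 3–2.
Erikson vs Ito: Ito wins 4–1.
Jones vs Ito: Ito wins 3–2.
Ito beats each rival — Khan (5–0), Hale (3–2), Erikson (4–1), Jones (3–2) — so Ito is the Condorcet winner.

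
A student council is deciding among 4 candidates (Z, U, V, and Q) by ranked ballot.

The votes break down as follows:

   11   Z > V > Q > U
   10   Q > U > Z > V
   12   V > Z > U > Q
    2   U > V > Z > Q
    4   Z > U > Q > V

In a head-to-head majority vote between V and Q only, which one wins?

V

Ballots ranking V above Q: 11+12+2 = 25.
Ballots ranking Q above V: 10+4 = 14.
V wins the head-to-head, 25–14.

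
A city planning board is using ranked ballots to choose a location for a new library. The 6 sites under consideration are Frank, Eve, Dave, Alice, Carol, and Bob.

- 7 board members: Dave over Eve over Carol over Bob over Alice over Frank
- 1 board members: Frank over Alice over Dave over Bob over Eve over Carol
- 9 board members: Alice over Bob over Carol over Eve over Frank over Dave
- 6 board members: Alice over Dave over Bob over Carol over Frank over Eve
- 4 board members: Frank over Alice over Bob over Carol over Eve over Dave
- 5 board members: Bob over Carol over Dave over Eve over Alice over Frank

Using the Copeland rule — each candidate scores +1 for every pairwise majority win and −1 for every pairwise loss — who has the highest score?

Alice

Pairwise results:
  Frank vs Eve: Eve wins 21–11.
  Frank vs Dave: Dave wins 18–14.
  Frank vs Alice: Alice wins 27–5.
  Frank vs Carol: Carol wins 27–5.
  Frank vs Bob: Bob wins 27–5.
  Eve vs Dave: Dave wins 19–13.
  Eve vs Alice: Alice wins 20–12.
  Eve vs Carol: Carol wins 24–8.
  Eve vs Bob: Bob wins 25–7.
  Dave vs Alice: Alice wins 20–12.
  Dave vs Carol: Carol wins 18–14.
  Dave vs Bob: Bob wins 18–14.
  Alice vs Carol: Alice wins 20–12.
  Alice vs Bob: Alice wins 20–12.
  Carol vs Bob: Bob wins 25–7.
Copeland scores (wins − losses):
  Frank: 0 − 5 = -5
  Eve: 1 − 4 = -3
  Dave: 2 − 3 = -1
  Alice: 5 − 0 = 5
  Carol: 3 − 2 = 1
  Bob: 4 − 1 = 3
Alice has the best Copeland score.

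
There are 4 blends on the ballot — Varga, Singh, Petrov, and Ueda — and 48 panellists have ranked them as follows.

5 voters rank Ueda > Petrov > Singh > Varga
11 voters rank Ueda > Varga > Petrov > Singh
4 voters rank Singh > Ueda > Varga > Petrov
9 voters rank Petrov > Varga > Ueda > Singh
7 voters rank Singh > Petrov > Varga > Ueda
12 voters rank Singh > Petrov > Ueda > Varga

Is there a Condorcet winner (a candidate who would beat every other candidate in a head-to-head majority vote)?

Yes

Head-to-head results (48 voters total):
Varga vs Singh: Singh wins 28–20.
Varga vs Petrov: Petrov wins 33–15.
Varga vs Ueda: Ueda wins 32–16.
Singh vs Petrov: Petrov wins 25–23.
Singh vs Ueda: Ueda wins 25–23.
Petrov vs Ueda: Petrov wins 28–20.
Petrov beats each rival — Varga (33–15), Singh (25–23), Ueda (28–20) — so Petrov is the Condorcet winner.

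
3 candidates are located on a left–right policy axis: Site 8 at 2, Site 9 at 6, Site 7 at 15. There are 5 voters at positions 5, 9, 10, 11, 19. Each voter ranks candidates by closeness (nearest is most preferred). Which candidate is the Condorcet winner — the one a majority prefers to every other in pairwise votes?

With single-peaked preferences on a line, the Condorcet winner is the candidate closest to the median voter.
The median voter (position 10) is closest to Site 9 at 6.
Check: Site 9 vs Site 8 — voters closer to Site 9: 5 of 5.

Site 9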